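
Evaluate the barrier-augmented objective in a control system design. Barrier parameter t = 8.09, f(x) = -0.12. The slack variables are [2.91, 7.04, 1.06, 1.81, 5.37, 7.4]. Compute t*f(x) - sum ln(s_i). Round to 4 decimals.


Step 1: Compute log-barrier.
ln values: [1.0682, 1.9516, 0.0583, 0.5933, 1.6808, 2.0015]
phi = -(1.0682 + 1.9516 + 0.0583 + 0.5933 + 1.6808 + 2.0015) = -7.3537
Step 2: Compute augmented objective.
t*f(x) = 8.09*-0.12 = -0.9708
Total = -0.9708 - 7.3537 = -8.3245


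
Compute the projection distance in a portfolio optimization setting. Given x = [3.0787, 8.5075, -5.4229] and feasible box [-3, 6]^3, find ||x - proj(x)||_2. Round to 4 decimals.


Project each component onto [-3, 6].
clip(3.0787) = 3.0787, clip(8.5075) = 6.0, clip(-5.4229) = -3.0
Projection = [3.0787, 6.0, -3.0]
Squared diffs: [0.0, 6.2876, 5.8704]
Distance = sqrt(12.158) = 3.4868


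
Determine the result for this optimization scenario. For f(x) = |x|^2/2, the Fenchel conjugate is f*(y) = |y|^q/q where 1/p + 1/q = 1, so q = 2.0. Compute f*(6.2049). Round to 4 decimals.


The conjugate exponent q satisfies 1/p + 1/q = 1.
p = 2, so q = 2/(2 - 1) = 2.0
|y|^q = 6.2049^2.0 = 38.5008
f*(6.2049) = 38.5008 / 2.0 = 19.2504


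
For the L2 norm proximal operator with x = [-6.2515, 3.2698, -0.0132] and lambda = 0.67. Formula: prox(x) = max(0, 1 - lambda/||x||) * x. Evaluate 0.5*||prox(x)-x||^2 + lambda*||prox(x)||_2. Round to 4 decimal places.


Step 1: Compute ||x||.
||x|| = 7.055
Step 2: Compute scaling factor.
scale = max(0, 1 - 0.67/7.055) = 0.905
Step 3: prox(x) = [-5.6578, 2.9593, -0.0119]
||prox(x)|| = 6.385
Step 4: Proximal objective.
0.5*||prox-x||^2 = 0.2245
lambda*||prox|| = 4.278
Total = 4.5024


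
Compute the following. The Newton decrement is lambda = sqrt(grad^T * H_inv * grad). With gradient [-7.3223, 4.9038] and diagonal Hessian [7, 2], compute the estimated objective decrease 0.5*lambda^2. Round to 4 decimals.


Step 1: H is diagonal, so H^(-1) * g = [-1.046, 2.4519].
Step 2: g^T H^(-1) g = sum_i g_i^2 / H_ii
  = (-7.3223)^2/7 + (4.9038)^2/2
  = 7.6594 + 12.0236 = 19.6831
Step 3: Objective decrease = 0.5 * g^T H^(-1) g = 9.8415


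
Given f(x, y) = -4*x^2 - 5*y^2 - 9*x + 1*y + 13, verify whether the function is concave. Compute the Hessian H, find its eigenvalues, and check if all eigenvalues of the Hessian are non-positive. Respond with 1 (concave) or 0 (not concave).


The Hessian of f(x,y) = -4*x^2 - 5*y^2 - 9*x + 1*y + 13 is:
H = [[-8, 0], [0, -10]]
Trace = -8 - 10 = -18
Determinant = -8*-10 - (0)^2 = 80
Discriminant = (-18)^2 - 4*80 = 4.0
Eigenvalues: lambda_1 = -10.0, lambda_2 = -8.0
The function is concave.

1


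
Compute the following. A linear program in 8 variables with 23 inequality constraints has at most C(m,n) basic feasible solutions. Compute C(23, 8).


Each vertex corresponds to some choice of n active constraints out of m, so the number of vertices is at most C(m, n) = m! / (n!(m-n)!).
m = 23, n = 8
Numerator: 23 * 22 * 21 * 20 * 19 * 18 * 17 * 16
Denominator: 8! = 40320
C(23, 8) = 490314


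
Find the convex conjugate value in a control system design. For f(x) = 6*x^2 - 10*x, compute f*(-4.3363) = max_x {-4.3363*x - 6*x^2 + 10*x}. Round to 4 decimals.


f*(y) = sup_x {y*x - a*x^2 - b*x} = sup_x {(y-b)*x - a*x^2}
FOC: (y - b) - 2a*x = 0 => x* = (y - b)/(2a)
x* = (-4.3363 + 10)/(2*6) = 0.472
f*(-4.3363) = (y-b)^2/(4a) = (-4.3363 + 10)^2/(4*6)
= 32.0775/24 = 1.3366


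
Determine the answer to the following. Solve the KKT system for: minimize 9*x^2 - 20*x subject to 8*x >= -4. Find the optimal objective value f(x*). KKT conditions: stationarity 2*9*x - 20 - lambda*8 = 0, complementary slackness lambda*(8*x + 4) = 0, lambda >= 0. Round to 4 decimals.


Step 1: Try lambda = 0 (constraint inactive).
Stationarity: 2*9*x - 20 = 0
x* = 20/(2*9) = 10/9 = 1.1111 (rounded; the exact value 10/9 is used below)
Check constraint: 8*1.1111 = 8.8888 >= -4 -- satisfied.
Step 2: Compute optimal value.
f(x*) = 9*(10/9)^2 - 20*(10/9) = -11.1111


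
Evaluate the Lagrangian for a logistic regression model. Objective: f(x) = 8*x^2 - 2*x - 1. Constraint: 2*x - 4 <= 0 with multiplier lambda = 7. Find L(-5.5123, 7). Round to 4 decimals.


Step 1: Evaluate f(x).
f(-5.5123) = 8*(-5.5123)^2 - 2*(-5.5123) - 1 = 253.1082
Step 2: Evaluate g(x).
g(-5.5123) = 2*-5.5123 - 4 = -15.0246
Step 3: Compute Lagrangian.
L = 253.1082 + 7*-15.0246 = 147.936


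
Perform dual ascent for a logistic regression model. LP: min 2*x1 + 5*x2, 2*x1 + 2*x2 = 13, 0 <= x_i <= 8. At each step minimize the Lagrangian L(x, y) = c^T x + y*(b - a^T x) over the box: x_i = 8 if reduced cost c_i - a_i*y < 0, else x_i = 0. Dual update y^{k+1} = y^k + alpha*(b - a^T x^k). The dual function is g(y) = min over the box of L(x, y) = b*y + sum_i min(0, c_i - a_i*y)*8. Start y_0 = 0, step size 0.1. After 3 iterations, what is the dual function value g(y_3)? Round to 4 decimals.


Dual ascent for LP: min 2*x1 + 5*x2, 2*x1 + 2*x2 = 13, 0 <= x_i <= 8
Step 1: y^k = 0.0, reduced costs: (2.0, 5.0)
  x^k = (0.0, 0.0), subgradient = b - a^T x = 13.0
  y^{k+1} = 0.0 + 0.1*13.0 = 1.3
Step 2: y^k = 1.3, reduced costs: (-0.6, 2.4)
  x^k = (8.0, 0.0), subgradient = b - a^T x = -3.0
  y^{k+1} = 1.3 + 0.1*-3.0 = 1.0
Step 3: y^k = 1.0, reduced costs: (0.0, 3.0)
  x^k = (0.0, 0.0), subgradient = b - a^T x = 13.0
  y^{k+1} = 1.0 + 0.1*13.0 = 2.3
Dual objective at y_3 = 2.3: reduced costs (-2.6, 0.4), box minimizer x = (8.0, 0.0)
g(y_3) = b*y + (c1 - a1*y)*x1 + (c2 - a2*y)*x2 = 13*2.3 + (-2.6)*8.0 + 0.4*0.0 = 29.9 - 20.8 + 0.0 = 9.1


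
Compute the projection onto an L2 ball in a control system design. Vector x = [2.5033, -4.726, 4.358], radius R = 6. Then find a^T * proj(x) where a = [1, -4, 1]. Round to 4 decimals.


Step 1: Compute ||x|| (intermediates to 6 decimals).
||x|| = sqrt(2.5033^2 + (-4.726)^2 + 4.358^2) = 6.898822
Step 2: Project.
Since ||x|| > R, scale = R/||x|| = 6/6.898822 = 0.869714, proj(x) = scale * x
proj(x) = [2.177155, -4.110268, 3.790214]
Step 3: Dot product.
a^T * proj(x) = 1*2.177155 - 4*(-4.110268) + 1*3.790214 = 22.4084


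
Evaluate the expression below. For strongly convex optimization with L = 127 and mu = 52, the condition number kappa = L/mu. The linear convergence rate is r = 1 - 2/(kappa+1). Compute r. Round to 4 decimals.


Step 1: Compute the condition number.
kappa = L/mu = 127/52 = 2.4423
Step 2: Compute the convergence rate.
r = 1 - 2/(kappa + 1) = 1 - 2*mu/(L + mu) = (L - mu)/(L + mu) = 75/179 = 0.419


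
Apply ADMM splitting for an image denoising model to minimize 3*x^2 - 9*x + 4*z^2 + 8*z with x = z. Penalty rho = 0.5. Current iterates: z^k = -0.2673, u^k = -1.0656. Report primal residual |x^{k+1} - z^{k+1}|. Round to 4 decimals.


ADMM iteration with rho = 0.5, z^k = -0.2673, u^k = -1.0656
Step 1: x-update.
Minimize 3*x^2 - 9*x + (0.5/2)*(x + 0.2673 - 1.0656)^2
FOC: (2*3 + 0.5)*x = 9 + 0.5*(-0.2673 + 1.0656)
x^{k+1} = 1.446
Step 2: z-update.
Minimize 4*z^2 + 8*z + (0.5/2)*(1.446 - z - 1.0656)^2
FOC: (2*4 + 0.5)*z = -8 + 0.5*(1.446 - 1.0656)
z^{k+1} = -0.9188
Step 3: u-update.
u^{k+1} = -1.0656 + 1.446 + 0.9188 = 1.2992
Step 4: Primal residual = |1.446 + 0.9188| = 2.3648


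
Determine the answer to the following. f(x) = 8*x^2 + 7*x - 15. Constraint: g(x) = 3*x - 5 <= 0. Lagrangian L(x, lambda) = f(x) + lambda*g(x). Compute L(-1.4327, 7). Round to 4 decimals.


Step 1: Evaluate f(x).
f(-1.4327) = 8*(-1.4327)^2 + 7*(-1.4327) - 15 = -8.6079
Step 2: Evaluate g(x).
g(-1.4327) = 3*-1.4327 - 5 = -9.2981
Step 3: Compute Lagrangian.
L = -8.6079 + 7*-9.2981 = -73.6946


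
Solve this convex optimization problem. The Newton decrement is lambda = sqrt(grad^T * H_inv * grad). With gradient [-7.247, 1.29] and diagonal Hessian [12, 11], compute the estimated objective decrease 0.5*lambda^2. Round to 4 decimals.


Step 1: H is diagonal, so H^(-1) * g = [-0.6039, 0.1173].
Step 2: g^T H^(-1) g = sum_i g_i^2 / H_ii
  = (-7.247)^2/12 + (1.29)^2/11
  = 4.3766 + 0.1513 = 4.5279
Step 3: Objective decrease = 0.5 * g^T H^(-1) g = 2.2639


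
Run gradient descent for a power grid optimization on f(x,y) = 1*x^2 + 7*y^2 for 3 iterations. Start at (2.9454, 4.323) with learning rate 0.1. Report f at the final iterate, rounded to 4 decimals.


Gradient descent on f(x,y) = 1*x^2 + 7*y^2.
Starting point: (2.9454, 4.323), alpha = 0.1
Step 1: grad_x = 2*1*2.9454 = 5.8908, grad_y = 2*7*4.323 = 60.522
  x_1 = 2.9454 - 0.1*5.8908 = 2.3563
  y_1 = 4.323 - 0.1*60.522 = -1.7292
Step 2: grad_x = 2*1*2.3563 = 4.7126, grad_y = 2*7*-1.7292 = -24.2088
  x_2 = 2.3563 - 0.1*4.7126 = 1.8851
  y_2 = -1.7292 - 0.1*-24.2088 = 0.6917
Step 3: grad_x = 2*1*1.8851 = 3.7701, grad_y = 2*7*0.6917 = 9.6835
  x_3 = 1.8851 - 0.1*3.7701 = 1.508
  y_3 = 0.6917 - 0.1*9.6835 = -0.2767
f(1.508, -0.2767) = 1*1.508^2 + 7*(-0.2767)^2 = 2.81


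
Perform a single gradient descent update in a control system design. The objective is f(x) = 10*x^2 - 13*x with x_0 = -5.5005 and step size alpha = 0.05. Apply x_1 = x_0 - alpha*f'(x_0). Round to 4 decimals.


We compute the gradient at x_0 and apply the update.
f'(x) = 20*x - 13
f'(-5.5005) = 20*-5.5005 - 13 = -123.01
x_1 = -5.5005 - 0.05*-123.01 = 0.65


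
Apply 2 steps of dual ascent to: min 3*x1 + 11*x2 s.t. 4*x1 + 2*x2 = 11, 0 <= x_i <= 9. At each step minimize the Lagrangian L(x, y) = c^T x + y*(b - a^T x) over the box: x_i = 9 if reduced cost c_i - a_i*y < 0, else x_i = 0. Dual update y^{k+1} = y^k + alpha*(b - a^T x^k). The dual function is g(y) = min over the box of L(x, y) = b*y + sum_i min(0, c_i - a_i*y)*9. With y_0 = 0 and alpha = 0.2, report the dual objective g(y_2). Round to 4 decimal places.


Dual ascent for LP: min 3*x1 + 11*x2, 4*x1 + 2*x2 = 11, 0 <= x_i <= 9
Step 1: y^k = 0.0, reduced costs: (3.0, 11.0)
  x^k = (0.0, 0.0), subgradient = b - a^T x = 11.0
  y^{k+1} = 0.0 + 0.2*11.0 = 2.2
Step 2: y^k = 2.2, reduced costs: (-5.8, 6.6)
  x^k = (9.0, 0.0), subgradient = b - a^T x = -25.0
  y^{k+1} = 2.2 + 0.2*-25.0 = -2.8
Dual objective at y_2 = -2.8: reduced costs (14.2, 16.6), box minimizer x = (0.0, 0.0)
g(y_2) = b*y + (c1 - a1*y)*x1 + (c2 - a2*y)*x2 = 11*(-2.8) + 14.2*0.0 + 16.6*0.0 = -30.8 + 0.0 + 0.0 = -30.8


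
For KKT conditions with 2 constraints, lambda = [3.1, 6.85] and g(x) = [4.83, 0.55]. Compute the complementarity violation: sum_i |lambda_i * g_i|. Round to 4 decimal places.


KKT complementary slackness check:
lambda_1 * g_1 = 3.1 * 4.83 = 14.973
lambda_2 * g_2 = 6.85 * 0.55 = 3.7675
Total violation = 14.973 + 3.7675 = 18.7405


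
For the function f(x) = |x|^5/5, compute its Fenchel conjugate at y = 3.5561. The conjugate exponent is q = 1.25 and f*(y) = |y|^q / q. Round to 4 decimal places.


The conjugate exponent q satisfies 1/p + 1/q = 1.
p = 5, so q = 5/(5 - 1) = 1.25
|y|^q = 3.5561^1.25 = 4.8833
f*(3.5561) = 4.8833 / 1.25 = 3.9067


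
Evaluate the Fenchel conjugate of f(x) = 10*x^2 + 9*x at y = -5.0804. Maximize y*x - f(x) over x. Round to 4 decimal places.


f*(y) = sup_x {y*x - a*x^2 - b*x} = sup_x {(y-b)*x - a*x^2}
FOC: (y - b) - 2a*x = 0 => x* = (y - b)/(2a)
x* = (-5.0804 - 9)/(2*10) = -0.704
f*(-5.0804) = (y-b)^2/(4a) = (-5.0804 - 9)^2/(4*10)
= 198.2577/40 = 4.9564


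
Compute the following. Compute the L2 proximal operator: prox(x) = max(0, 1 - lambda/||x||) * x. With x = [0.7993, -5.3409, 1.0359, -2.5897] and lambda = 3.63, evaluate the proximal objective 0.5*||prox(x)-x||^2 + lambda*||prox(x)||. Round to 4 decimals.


Step 1: Compute ||x||.
||x|| = 6.0781
Step 2: Compute scaling factor.
scale = max(0, 1 - 3.63/6.0781) = 0.4028
Step 3: prox(x) = [0.3219, -2.1512, 0.4172, -1.0431]
||prox(x)|| = 2.4481
Step 4: Proximal objective.
0.5*||prox-x||^2 = 6.5885
lambda*||prox|| = 8.8866
Total = 15.4752


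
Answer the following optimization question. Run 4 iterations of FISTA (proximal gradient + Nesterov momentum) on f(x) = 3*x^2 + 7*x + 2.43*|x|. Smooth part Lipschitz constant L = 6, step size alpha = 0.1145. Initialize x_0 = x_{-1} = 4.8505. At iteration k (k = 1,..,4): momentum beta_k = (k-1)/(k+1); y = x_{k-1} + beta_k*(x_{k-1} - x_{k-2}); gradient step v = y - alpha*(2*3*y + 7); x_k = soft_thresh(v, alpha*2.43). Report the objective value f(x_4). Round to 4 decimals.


FISTA on f(x) = 3*x^2 + 7*x + 2.43*|x|
L = 6, alpha = 0.1145
Iteration 1: beta = 0.0, y = 4.8505 + 0.0*(4.8505 - 4.8505) = 4.8505
  grad(y) = 36.103, v = y - alpha*grad = 0.7167
  prox(v) = soft_thresh(0.7167, 0.2782) = 0.4385
Iteration 2: beta = 0.3333, y = 0.4385 + 0.3333*(0.4385 - 4.8505) = -1.0322
  grad(y) = 0.8068, v = y - alpha*grad = -1.1246
  prox(v) = soft_thresh(-1.1246, 0.2782) = -0.8463
Iteration 3: beta = 0.5, y = -0.8463 + 0.5*(-0.8463 - 0.4385) = -1.4888
  grad(y) = -1.9325, v = y - alpha*grad = -1.2675
  prox(v) = soft_thresh(-1.2675, 0.2782) = -0.9892
Iteration 4: beta = 0.6, y = -0.9892 + 0.6*(-0.9892 + 0.8463) = -1.075
  grad(y) = 0.5501, v = y - alpha*grad = -1.138
  prox(v) = soft_thresh(-1.138, 0.2782) = -0.8597
f(x_4) = 3*(-0.8597)^2 + 7*(-0.8597) + 2.43*|-0.8597| = -1.7116


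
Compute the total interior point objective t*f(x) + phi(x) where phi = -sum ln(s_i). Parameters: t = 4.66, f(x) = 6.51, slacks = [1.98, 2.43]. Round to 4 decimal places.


Step 1: Compute log-barrier.
ln values: [0.6831, 0.8879]
phi = -(0.6831 + 0.8879) = -1.571
Step 2: Compute augmented objective.
t*f(x) = 4.66*6.51 = 30.3366
Total = 30.3366 - 1.571 = 28.7656


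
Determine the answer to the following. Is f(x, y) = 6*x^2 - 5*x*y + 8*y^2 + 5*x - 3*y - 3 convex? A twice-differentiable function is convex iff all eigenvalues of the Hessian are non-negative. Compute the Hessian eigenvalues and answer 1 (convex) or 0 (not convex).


The Hessian of f(x,y) = 6*x^2 - 5*x*y + 8*y^2 + 5*x - 3*y - 3 is:
H = [[12, -5], [-5, 16]]
Trace = 12 + 16 = 28
Determinant = 12*16 - (-5)^2 = 167
Discriminant = (28)^2 - 4*167 = 116.0
Eigenvalues: lambda_1 = 8.6148, lambda_2 = 19.3852
The function is convex.

1


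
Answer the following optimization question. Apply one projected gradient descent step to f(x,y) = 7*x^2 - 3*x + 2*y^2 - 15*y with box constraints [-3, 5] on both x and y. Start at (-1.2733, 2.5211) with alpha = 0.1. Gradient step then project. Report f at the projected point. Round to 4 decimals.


Step 1: Compute gradient at (-1.2733, 2.5211).
grad_x = 2*7*-1.2733 - 3 = -20.8262
grad_y = 2*2*2.5211 - 15 = -4.9156
Step 2: Gradient step.
x_raw = -1.2733 - 0.1*-20.8262 = 0.8093
y_raw = 2.5211 - 0.1*-4.9156 = 3.0127
Step 3: Project onto [-3, 5].
x_proj = clip(0.8093) = 0.8093
y_proj = clip(3.0127) = 3.0127
Step 4: Evaluate f.
f(0.8093, 3.0127) = -24.8806


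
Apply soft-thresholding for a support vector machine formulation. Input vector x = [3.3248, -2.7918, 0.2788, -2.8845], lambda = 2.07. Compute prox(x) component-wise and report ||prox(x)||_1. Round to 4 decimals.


Soft-thresholding with lambda = 2.07:
prox(3.3248) = sign(3.3248)*max(|3.3248| - 2.07, 0) = 1.2548
prox(-2.7918) = sign(-2.7918)*max(|-2.7918| - 2.07, 0) = -0.7218
prox(0.2788) = sign(0.2788)*max(|0.2788| - 2.07, 0) = 0.0
prox(-2.8845) = sign(-2.8845)*max(|-2.8845| - 2.07, 0) = -0.8145
prox(x) = [1.2548, -0.7218, 0.0, -0.8145]
||prox(x)||_1 = 1.2548 + 0.7218 + 0.0 + 0.8145 = 2.7911


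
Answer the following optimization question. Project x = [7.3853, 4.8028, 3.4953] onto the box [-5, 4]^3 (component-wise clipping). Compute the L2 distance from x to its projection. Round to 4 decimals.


Project each component onto [-5, 4].
clip(7.3853) = 4.0, clip(4.8028) = 4.0, clip(3.4953) = 3.4953
Projection = [4.0, 4.0, 3.4953]
Squared diffs: [11.4603, 0.6445, 0.0]
Distance = sqrt(12.1048) = 3.4792


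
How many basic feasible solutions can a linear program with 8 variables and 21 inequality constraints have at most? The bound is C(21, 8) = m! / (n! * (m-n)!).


Each vertex corresponds to some choice of n active constraints out of m, so the number of vertices is at most C(m, n) = m! / (n!(m-n)!).
m = 21, n = 8
Numerator: 21 * 20 * 19 * 18 * 17 * 16 * 15 * 14
Denominator: 8! = 40320
C(21, 8) = 203490


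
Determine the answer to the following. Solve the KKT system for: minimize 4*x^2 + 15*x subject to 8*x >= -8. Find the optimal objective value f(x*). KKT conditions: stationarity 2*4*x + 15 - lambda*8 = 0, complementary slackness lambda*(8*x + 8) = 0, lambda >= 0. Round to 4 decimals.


Step 1: Try lambda = 0 (constraint inactive).
x_unc = -15/(2*4) = -1.875
Check: 8*-1.875 = -15.0 < -8 -- violated!
Step 2: Constraint must be active: 8*x = -8
x* = -8/8 = -1.0
lambda = (2*4*(-1.0) + 15)/8 = 0.875
Step 3: Compute optimal value.
f(x*) = 4*(-1.0)^2 + 15*(-1.0) = -11.0


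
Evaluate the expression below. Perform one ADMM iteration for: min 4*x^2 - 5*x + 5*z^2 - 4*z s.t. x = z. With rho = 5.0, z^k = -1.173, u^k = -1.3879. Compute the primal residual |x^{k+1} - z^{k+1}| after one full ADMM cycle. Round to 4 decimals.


ADMM iteration with rho = 5.0, z^k = -1.173, u^k = -1.3879
Step 1: x-update.
Minimize 4*x^2 - 5*x + (5.0/2)*(x + 1.173 - 1.3879)^2
FOC: (2*4 + 5.0)*x = 5 + 5.0*(-1.173 + 1.3879)
x^{k+1} = 0.4673
Step 2: z-update.
Minimize 5*z^2 - 4*z + (5.0/2)*(0.4673 - z - 1.3879)^2
FOC: (2*5 + 5.0)*z = 4 + 5.0*(0.4673 - 1.3879)
z^{k+1} = -0.0402
Step 3: u-update.
u^{k+1} = -1.3879 + 0.4673 + 0.0402 = -0.8804
Step 4: Primal residual = |0.4673 + 0.0402| = 0.5075


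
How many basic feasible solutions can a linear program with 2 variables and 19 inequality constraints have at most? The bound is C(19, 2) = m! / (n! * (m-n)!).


Each vertex corresponds to some choice of n active constraints out of m, so the number of vertices is at most C(m, n) = m! / (n!(m-n)!).
m = 19, n = 2
Numerator: 19 * 18
Denominator: 2! = 2
C(19, 2) = 171


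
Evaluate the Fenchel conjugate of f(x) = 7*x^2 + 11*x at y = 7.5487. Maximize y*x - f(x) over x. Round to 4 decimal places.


f*(y) = sup_x {y*x - a*x^2 - b*x} = sup_x {(y-b)*x - a*x^2}
FOC: (y - b) - 2a*x = 0 => x* = (y - b)/(2a)
x* = (7.5487 - 11)/(2*7) = -0.2465
f*(7.5487) = (y-b)^2/(4a) = (7.5487 - 11)^2/(4*7)
= 11.9115/28 = 0.4254


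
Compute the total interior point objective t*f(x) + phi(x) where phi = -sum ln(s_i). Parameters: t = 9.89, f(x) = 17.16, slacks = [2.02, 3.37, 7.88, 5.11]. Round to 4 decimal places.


Step 1: Compute log-barrier.
ln values: [0.7031, 1.2149, 2.0643, 1.6312]
phi = -(0.7031 + 1.2149 + 2.0643 + 1.6312) = -5.6135
Step 2: Compute augmented objective.
t*f(x) = 9.89*17.16 = 169.7124
Total = 169.7124 - 5.6135 = 164.0989


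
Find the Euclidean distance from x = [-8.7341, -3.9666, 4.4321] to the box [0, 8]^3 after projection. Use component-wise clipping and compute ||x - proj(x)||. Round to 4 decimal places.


Project each component onto [0, 8].
clip(-8.7341) = 0.0, clip(-3.9666) = 0.0, clip(4.4321) = 4.4321
Projection = [0.0, 0.0, 4.4321]
Squared diffs: [76.2845, 15.7339, 0.0]
Distance = sqrt(92.0184) = 9.5926


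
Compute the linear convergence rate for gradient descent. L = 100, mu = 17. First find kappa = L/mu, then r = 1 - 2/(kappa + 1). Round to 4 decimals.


Step 1: Compute the condition number.
kappa = L/mu = 100/17 = 5.8824
Step 2: Compute the convergence rate.
r = 1 - 2/(kappa + 1) = 1 - 2*mu/(L + mu) = (L - mu)/(L + mu) = 83/117 = 0.7094


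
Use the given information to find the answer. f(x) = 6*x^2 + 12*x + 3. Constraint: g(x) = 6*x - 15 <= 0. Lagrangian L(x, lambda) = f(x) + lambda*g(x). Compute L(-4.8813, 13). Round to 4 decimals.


Step 1: Evaluate f(x).
f(-4.8813) = 6*(-4.8813)^2 + 12*(-4.8813) + 3 = 87.3869
Step 2: Evaluate g(x).
g(-4.8813) = 6*-4.8813 - 15 = -44.2878
Step 3: Compute Lagrangian.
L = 87.3869 + 13*-44.2878 = -488.3545


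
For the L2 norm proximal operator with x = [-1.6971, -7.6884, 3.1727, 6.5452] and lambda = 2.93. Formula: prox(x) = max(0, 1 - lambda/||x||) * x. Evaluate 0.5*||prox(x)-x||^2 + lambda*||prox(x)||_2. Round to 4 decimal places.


Step 1: Compute ||x||.
||x|| = 10.719
Step 2: Compute scaling factor.
scale = max(0, 1 - 2.93/10.719) = 0.7267
Step 3: prox(x) = [-1.2332, -5.5868, 2.3055, 4.7561]
||prox(x)|| = 7.789
Step 4: Proximal objective.
0.5*||prox-x||^2 = 4.2925
lambda*||prox|| = 22.8218
Total = 27.1143


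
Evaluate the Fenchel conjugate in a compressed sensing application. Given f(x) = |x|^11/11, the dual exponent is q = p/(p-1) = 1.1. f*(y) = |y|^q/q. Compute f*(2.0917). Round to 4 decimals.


The conjugate exponent q satisfies 1/p + 1/q = 1.
p = 11, so q = 11/(11 - 1) = 1.1
|y|^q = 2.0917^1.1 = 2.2519
f*(2.0917) = 2.2519 / 1.1 = 2.0472


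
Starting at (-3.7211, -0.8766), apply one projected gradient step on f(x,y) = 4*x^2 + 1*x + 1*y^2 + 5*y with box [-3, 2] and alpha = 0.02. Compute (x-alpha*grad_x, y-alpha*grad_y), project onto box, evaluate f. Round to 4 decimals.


Step 1: Compute gradient at (-3.7211, -0.8766).
grad_x = 2*4*-3.7211 + 1 = -28.7688
grad_y = 2*1*-0.8766 + 5 = 3.2468
Step 2: Gradient step.
x_raw = -3.7211 - 0.02*-28.7688 = -3.1457
y_raw = -0.8766 - 0.02*3.2468 = -0.9415
Step 3: Project onto [-3, 2].
x_proj = clip(-3.1457) = -3.0
y_proj = clip(-0.9415) = -0.9415
Step 4: Evaluate f.
f(-3.0, -0.9415) = 29.1788


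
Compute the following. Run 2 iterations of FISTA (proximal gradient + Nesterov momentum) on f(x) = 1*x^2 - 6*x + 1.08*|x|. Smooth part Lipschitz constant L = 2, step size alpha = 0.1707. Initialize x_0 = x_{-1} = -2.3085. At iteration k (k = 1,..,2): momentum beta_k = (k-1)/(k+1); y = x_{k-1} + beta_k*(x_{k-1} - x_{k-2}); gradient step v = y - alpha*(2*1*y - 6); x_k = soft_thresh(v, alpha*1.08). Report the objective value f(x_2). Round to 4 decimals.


FISTA on f(x) = 1*x^2 - 6*x + 1.08*|x|
L = 2, alpha = 0.1707
Iteration 1: beta = 0.0, y = -2.3085 + 0.0*(-2.3085 + 2.3085) = -2.3085
  grad(y) = -10.617, v = y - alpha*grad = -0.4962
  prox(v) = soft_thresh(-0.4962, 0.1844) = -0.3118
Iteration 2: beta = 0.3333, y = -0.3118 + 0.3333*(-0.3118 + 2.3085) = 0.3537
  grad(y) = -5.2925, v = y - alpha*grad = 1.2572
  prox(v) = soft_thresh(1.2572, 0.1844) = 1.0728
f(x_2) = 1*1.0728^2 - 6*1.0728 + 1.08*|1.0728| = -4.1273


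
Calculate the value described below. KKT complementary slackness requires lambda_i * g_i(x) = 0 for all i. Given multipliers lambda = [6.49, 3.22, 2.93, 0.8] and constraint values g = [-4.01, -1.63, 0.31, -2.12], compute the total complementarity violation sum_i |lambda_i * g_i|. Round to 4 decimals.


KKT complementary slackness check:
lambda_1 * g_1 = 6.49 * -4.01 = -26.0249
lambda_2 * g_2 = 3.22 * -1.63 = -5.2486
lambda_3 * g_3 = 2.93 * 0.31 = 0.9083
lambda_4 * g_4 = 0.8 * -2.12 = -1.696
Total violation = 26.0249 + 5.2486 + 0.9083 + 1.696 = 33.8778


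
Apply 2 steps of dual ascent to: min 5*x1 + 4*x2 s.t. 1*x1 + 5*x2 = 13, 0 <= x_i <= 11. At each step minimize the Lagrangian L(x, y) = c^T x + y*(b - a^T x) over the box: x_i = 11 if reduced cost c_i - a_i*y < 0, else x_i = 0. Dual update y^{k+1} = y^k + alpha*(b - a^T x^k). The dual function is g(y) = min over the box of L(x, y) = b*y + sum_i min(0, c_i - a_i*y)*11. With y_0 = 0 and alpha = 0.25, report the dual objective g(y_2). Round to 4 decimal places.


Dual ascent for LP: min 5*x1 + 4*x2, 1*x1 + 5*x2 = 13, 0 <= x_i <= 11
Step 1: y^k = 0.0, reduced costs: (5.0, 4.0)
  x^k = (0.0, 0.0), subgradient = b - a^T x = 13.0
  y^{k+1} = 0.0 + 0.25*13.0 = 3.25
Step 2: y^k = 3.25, reduced costs: (1.75, -12.25)
  x^k = (0.0, 11.0), subgradient = b - a^T x = -42.0
  y^{k+1} = 3.25 + 0.25*-42.0 = -7.25
Dual objective at y_2 = -7.25: reduced costs (12.25, 40.25), box minimizer x = (0.0, 0.0)
g(y_2) = b*y + (c1 - a1*y)*x1 + (c2 - a2*y)*x2 = 13*(-7.25) + 12.25*0.0 + 40.25*0.0 = -94.25 + 0.0 + 0.0 = -94.25


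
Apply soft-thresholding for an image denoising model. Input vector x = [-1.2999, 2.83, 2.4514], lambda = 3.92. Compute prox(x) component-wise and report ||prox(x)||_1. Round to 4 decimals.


Soft-thresholding with lambda = 3.92:
prox(-1.2999) = sign(-1.2999)*max(|-1.2999| - 3.92, 0) = 0.0
prox(2.83) = sign(2.83)*max(|2.83| - 3.92, 0) = 0.0
prox(2.4514) = sign(2.4514)*max(|2.4514| - 3.92, 0) = 0.0
prox(x) = [0.0, 0.0, 0.0]
||prox(x)||_1 = 0.0 + 0.0 + 0.0 = 0.0


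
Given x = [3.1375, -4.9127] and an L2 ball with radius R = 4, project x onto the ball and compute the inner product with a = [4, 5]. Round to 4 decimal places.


Step 1: Compute ||x|| (intermediates to 6 decimals).
||x|| = sqrt(3.1375^2 + (-4.9127)^2) = 5.82911
Step 2: Project.
Since ||x|| > R, scale = R/||x|| = 4/5.82911 = 0.686211, proj(x) = scale * x
proj(x) = [2.152987, -3.371149]
Step 3: Dot product.
a^T * proj(x) = 4*2.152987 + 5*(-3.371149) = -8.2438


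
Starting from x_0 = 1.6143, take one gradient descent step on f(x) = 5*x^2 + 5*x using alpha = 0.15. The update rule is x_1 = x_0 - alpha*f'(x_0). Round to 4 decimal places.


We compute the gradient at x_0 and apply the update.
f'(x) = 10*x + 5
f'(1.6143) = 10*1.6143 + 5 = 21.143
x_1 = 1.6143 - 0.15*21.143 = -1.5572


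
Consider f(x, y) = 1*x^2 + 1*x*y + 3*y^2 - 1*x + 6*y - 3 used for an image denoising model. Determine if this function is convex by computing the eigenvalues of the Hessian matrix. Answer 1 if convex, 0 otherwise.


The Hessian of f(x,y) = 1*x^2 + 1*x*y + 3*y^2 - 1*x + 6*y - 3 is:
H = [[2, 1], [1, 6]]
Trace = 2 + 6 = 8
Determinant = 2*6 - (1)^2 = 11
Discriminant = (8)^2 - 4*11 = 20.0
Eigenvalues: lambda_1 = 1.7639, lambda_2 = 6.2361
The function is convex.

1


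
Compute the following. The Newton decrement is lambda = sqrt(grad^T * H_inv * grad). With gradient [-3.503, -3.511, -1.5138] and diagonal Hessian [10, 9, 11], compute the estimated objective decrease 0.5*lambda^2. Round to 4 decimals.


Step 1: H is diagonal, so H^(-1) * g = [-0.3503, -0.3901, -0.1376].
Step 2: g^T H^(-1) g = sum_i g_i^2 / H_ii
  = (-3.503)^2/10 + (-3.511)^2/9 + (-1.5138)^2/11
  = 1.2271 + 1.3697 + 0.2083 = 2.8051
Step 3: Objective decrease = 0.5 * g^T H^(-1) g = 1.4026


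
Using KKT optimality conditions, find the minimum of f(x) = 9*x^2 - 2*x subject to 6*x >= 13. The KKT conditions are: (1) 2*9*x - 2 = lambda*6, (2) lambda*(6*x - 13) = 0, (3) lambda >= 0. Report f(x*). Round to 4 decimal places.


Step 1: Try lambda = 0 (constraint inactive).
x_unc = 2/(2*9) = 0.1111
Check: 6*0.1111 = 0.6666 < 13 -- violated!
Step 2: Constraint must be active: 6*x = 13
x* = 13/6 = 2.1667 (rounded; the exact value 13/6 is used below)
lambda = (2*9*(13/6) - 2)/6 = 6.1667
Step 3: Compute optimal value.
f(x*) = 9*(13/6)^2 - 2*(13/6) = 37.9167


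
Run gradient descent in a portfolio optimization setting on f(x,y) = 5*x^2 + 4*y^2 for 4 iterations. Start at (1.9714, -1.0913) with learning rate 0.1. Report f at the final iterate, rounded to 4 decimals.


Gradient descent on f(x,y) = 5*x^2 + 4*y^2.
Starting point: (1.9714, -1.0913), alpha = 0.1
Step 1: grad_x = 2*5*1.9714 = 19.714, grad_y = 2*4*-1.0913 = -8.7304
  x_1 = 1.9714 - 0.1*19.714 = 0.0
  y_1 = -1.0913 - 0.1*-8.7304 = -0.2183
Step 2: grad_x = 2*5*0.0 = 0.0, grad_y = 2*4*-0.2183 = -1.7461
  x_2 = 0.0 - 0.1*0.0 = 0.0
  y_2 = -0.2183 - 0.1*-1.7461 = -0.0437
Step 3: grad_x = 2*5*0.0 = 0.0, grad_y = 2*4*-0.0437 = -0.3492
  x_3 = 0.0 - 0.1*0.0 = 0.0
  y_3 = -0.0437 - 0.1*-0.3492 = -0.0087
Step 4: grad_x = 2*5*0.0 = 0.0, grad_y = 2*4*-0.0087 = -0.0698
  x_4 = 0.0 - 0.1*0.0 = 0.0
  y_4 = -0.0087 - 0.1*-0.0698 = -0.0017
f(0.0, -0.0017) = 5*0.0^2 + 4*(-0.0017)^2 = 0.0


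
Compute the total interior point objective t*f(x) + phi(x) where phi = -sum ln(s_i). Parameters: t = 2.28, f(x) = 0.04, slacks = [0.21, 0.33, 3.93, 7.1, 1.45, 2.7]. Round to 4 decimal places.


Step 1: Compute log-barrier.
ln values: [-1.5606, -1.1087, 1.3686, 1.9601, 0.3716, 0.9933]
phi = -(-1.5606 - 1.1087 + 1.3686 + 1.9601 + 0.3716 + 0.9933) = -2.0242
Step 2: Compute augmented objective.
t*f(x) = 2.28*0.04 = 0.0912
Total = 0.0912 - 2.0242 = -1.933


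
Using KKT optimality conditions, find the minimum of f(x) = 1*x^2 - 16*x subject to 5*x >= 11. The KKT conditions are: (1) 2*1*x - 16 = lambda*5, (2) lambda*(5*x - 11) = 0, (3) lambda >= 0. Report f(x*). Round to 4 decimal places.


Step 1: Try lambda = 0 (constraint inactive).
Stationarity: 2*1*x - 16 = 0
x* = 16/(2*1) = 8.0
Check constraint: 5*8.0 = 40.0 >= 11 -- satisfied.
Step 2: Compute optimal value.
f(x*) = 1*8.0^2 - 16*8.0 = -64.0


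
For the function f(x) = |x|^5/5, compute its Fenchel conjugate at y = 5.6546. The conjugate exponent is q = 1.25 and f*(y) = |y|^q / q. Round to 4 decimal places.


The conjugate exponent q satisfies 1/p + 1/q = 1.
p = 5, so q = 5/(5 - 1) = 1.25
|y|^q = 5.6546^1.25 = 8.7197
f*(5.6546) = 8.7197 / 1.25 = 6.9758


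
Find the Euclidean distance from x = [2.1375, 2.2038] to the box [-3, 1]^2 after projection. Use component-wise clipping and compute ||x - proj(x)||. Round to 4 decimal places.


Project each component onto [-3, 1].
clip(2.1375) = 1.0, clip(2.2038) = 1.0
Projection = [1.0, 1.0]
Squared diffs: [1.2939, 1.4491]
Distance = sqrt(2.743) = 1.6562


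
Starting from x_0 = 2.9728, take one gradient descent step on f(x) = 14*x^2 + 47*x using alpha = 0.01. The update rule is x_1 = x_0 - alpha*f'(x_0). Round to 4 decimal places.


We compute the gradient at x_0 and apply the update.
f'(x) = 28*x + 47
f'(2.9728) = 28*2.9728 + 47 = 130.2384
x_1 = 2.9728 - 0.01*130.2384 = 1.6704


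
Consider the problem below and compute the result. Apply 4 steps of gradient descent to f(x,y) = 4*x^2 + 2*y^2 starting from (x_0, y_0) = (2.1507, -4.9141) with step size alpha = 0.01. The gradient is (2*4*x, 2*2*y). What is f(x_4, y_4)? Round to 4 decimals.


Gradient descent on f(x,y) = 4*x^2 + 2*y^2.
Starting point: (2.1507, -4.9141), alpha = 0.01
Step 1: grad_x = 2*4*2.1507 = 17.2056, grad_y = 2*2*-4.9141 = -19.6564
  x_1 = 2.1507 - 0.01*17.2056 = 1.9786
  y_1 = -4.9141 - 0.01*-19.6564 = -4.7175
Step 2: grad_x = 2*4*1.9786 = 15.8292, grad_y = 2*2*-4.7175 = -18.8701
  x_2 = 1.9786 - 0.01*15.8292 = 1.8204
  y_2 = -4.7175 - 0.01*-18.8701 = -4.5288
Step 3: grad_x = 2*4*1.8204 = 14.5628, grad_y = 2*2*-4.5288 = -18.1153
  x_3 = 1.8204 - 0.01*14.5628 = 1.6747
  y_3 = -4.5288 - 0.01*-18.1153 = -4.3477
Step 4: grad_x = 2*4*1.6747 = 13.3978, grad_y = 2*2*-4.3477 = -17.3907
  x_4 = 1.6747 - 0.01*13.3978 = 1.5407
  y_4 = -4.3477 - 0.01*-17.3907 = -4.1738
f(1.5407, -4.1738) = 4*1.5407^2 + 2*(-4.1738)^2 = 44.3364


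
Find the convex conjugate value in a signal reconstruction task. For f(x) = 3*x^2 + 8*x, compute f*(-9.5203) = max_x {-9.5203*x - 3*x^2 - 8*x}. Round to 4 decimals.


f*(y) = sup_x {y*x - a*x^2 - b*x} = sup_x {(y-b)*x - a*x^2}
FOC: (y - b) - 2a*x = 0 => x* = (y - b)/(2a)
x* = (-9.5203 - 8)/(2*3) = -2.9201
f*(-9.5203) = (y-b)^2/(4a) = (-9.5203 - 8)^2/(4*3)
= 306.9609/12 = 25.5801


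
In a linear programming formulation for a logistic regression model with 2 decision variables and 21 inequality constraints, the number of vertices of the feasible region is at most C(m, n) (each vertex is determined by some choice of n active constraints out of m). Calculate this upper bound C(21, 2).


Each vertex corresponds to some choice of n active constraints out of m, so the number of vertices is at most C(m, n) = m! / (n!(m-n)!).
m = 21, n = 2
Numerator: 21 * 20
Denominator: 2! = 2
C(21, 2) = 210


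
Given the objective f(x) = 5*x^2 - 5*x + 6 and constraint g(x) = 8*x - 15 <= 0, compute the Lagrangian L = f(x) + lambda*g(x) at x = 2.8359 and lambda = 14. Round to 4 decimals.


Step 1: Evaluate f(x).
f(2.8359) = 5*2.8359^2 - 5*2.8359 + 6 = 32.0321
Step 2: Evaluate g(x).
g(2.8359) = 8*2.8359 - 15 = 7.6872
Step 3: Compute Lagrangian.
L = 32.0321 + 14*7.6872 = 139.6529


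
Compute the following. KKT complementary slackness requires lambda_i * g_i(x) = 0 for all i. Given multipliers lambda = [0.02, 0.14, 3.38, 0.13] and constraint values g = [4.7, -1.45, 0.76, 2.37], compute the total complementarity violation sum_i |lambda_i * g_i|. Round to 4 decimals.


KKT complementary slackness check:
lambda_1 * g_1 = 0.02 * 4.7 = 0.094
lambda_2 * g_2 = 0.14 * -1.45 = -0.203
lambda_3 * g_3 = 3.38 * 0.76 = 2.5688
lambda_4 * g_4 = 0.13 * 2.37 = 0.3081
Total violation = 0.094 + 0.203 + 2.5688 + 0.3081 = 3.1739


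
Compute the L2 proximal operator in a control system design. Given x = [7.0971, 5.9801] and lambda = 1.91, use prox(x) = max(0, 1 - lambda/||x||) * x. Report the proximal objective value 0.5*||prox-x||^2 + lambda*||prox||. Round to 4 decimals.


Step 1: Compute ||x||.
||x|| = 9.2806
Step 2: Compute scaling factor.
scale = max(0, 1 - 1.91/9.2806) = 0.7942
Step 3: prox(x) = [5.6365, 4.7494]
||prox(x)|| = 7.3706
Step 4: Proximal objective.
0.5*||prox-x||^2 = 1.8241
lambda*||prox|| = 14.0778
Total = 15.902


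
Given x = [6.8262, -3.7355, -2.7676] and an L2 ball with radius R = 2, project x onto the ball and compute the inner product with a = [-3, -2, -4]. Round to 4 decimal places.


Step 1: Compute ||x|| (intermediates to 6 decimals).
||x|| = sqrt(6.8262^2 + (-3.7355)^2 + (-2.7676)^2) = 8.258969
Step 2: Project.
Since ||x|| > R, scale = R/||x|| = 2/8.258969 = 0.242161, proj(x) = scale * x
proj(x) = [1.653039, -0.904592, -0.670205]
Step 3: Dot product.
a^T * proj(x) = -3*1.653039 - 2*(-0.904592) - 4*(-0.670205) = -0.4691


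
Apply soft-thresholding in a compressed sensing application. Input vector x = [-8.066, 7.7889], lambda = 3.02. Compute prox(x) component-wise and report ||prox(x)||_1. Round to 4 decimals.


Soft-thresholding with lambda = 3.02:
prox(-8.066) = sign(-8.066)*max(|-8.066| - 3.02, 0) = -5.046
prox(7.7889) = sign(7.7889)*max(|7.7889| - 3.02, 0) = 4.7689
prox(x) = [-5.046, 4.7689]
||prox(x)||_1 = 5.046 + 4.7689 = 9.8149


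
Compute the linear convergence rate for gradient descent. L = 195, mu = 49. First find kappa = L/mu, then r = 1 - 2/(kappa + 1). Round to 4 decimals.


Step 1: Compute the condition number.
kappa = L/mu = 195/49 = 3.9796
Step 2: Compute the convergence rate.
r = 1 - 2/(kappa + 1) = 1 - 2*mu/(L + mu) = (L - mu)/(L + mu) = 146/244 = 0.5984


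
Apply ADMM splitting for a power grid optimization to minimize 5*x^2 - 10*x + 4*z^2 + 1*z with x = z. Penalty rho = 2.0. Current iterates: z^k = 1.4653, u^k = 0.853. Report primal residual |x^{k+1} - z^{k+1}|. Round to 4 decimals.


ADMM iteration with rho = 2.0, z^k = 1.4653, u^k = 0.853
Step 1: x-update.
Minimize 5*x^2 - 10*x + (2.0/2)*(x - 1.4653 + 0.853)^2
FOC: (2*5 + 2.0)*x = 10 + 2.0*(1.4653 - 0.853)
x^{k+1} = 0.9354
Step 2: z-update.
Minimize 4*z^2 + 1*z + (2.0/2)*(0.9354 - z + 0.853)^2
FOC: (2*4 + 2.0)*z = -1 + 2.0*(0.9354 + 0.853)
z^{k+1} = 0.2577
Step 3: u-update.
u^{k+1} = 0.853 + 0.9354 - 0.2577 = 1.5307
Step 4: Primal residual = |0.9354 - 0.2577| = 0.6777


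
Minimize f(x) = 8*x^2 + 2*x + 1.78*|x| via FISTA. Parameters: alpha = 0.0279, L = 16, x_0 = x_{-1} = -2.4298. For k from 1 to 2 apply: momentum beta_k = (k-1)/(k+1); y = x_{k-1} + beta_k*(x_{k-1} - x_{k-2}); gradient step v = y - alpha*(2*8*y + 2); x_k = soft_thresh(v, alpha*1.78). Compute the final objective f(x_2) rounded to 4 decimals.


FISTA on f(x) = 8*x^2 + 2*x + 1.78*|x|
L = 16, alpha = 0.0279
Iteration 1: beta = 0.0, y = -2.4298 + 0.0*(-2.4298 + 2.4298) = -2.4298
  grad(y) = -36.8768, v = y - alpha*grad = -1.4009
  prox(v) = soft_thresh(-1.4009, 0.0497) = -1.3513
Iteration 2: beta = 0.3333, y = -1.3513 + 0.3333*(-1.3513 + 2.4298) = -0.9918
  grad(y) = -13.8683, v = y - alpha*grad = -0.6048
  prox(v) = soft_thresh(-0.6048, 0.0497) = -0.5552
f(x_2) = 8*(-0.5552)^2 + 2*(-0.5552) + 1.78*|-0.5552| = 2.3437


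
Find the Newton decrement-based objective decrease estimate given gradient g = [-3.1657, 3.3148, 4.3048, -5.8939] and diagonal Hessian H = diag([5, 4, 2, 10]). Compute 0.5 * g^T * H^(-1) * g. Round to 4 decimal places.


Step 1: H is diagonal, so H^(-1) * g = [-0.6331, 0.8287, 2.1524, -0.5894].
Step 2: g^T H^(-1) g = sum_i g_i^2 / H_ii
  = (-3.1657)^2/5 + (3.3148)^2/4 + (4.3048)^2/2 + (-5.8939)^2/10
  = 2.0043 + 2.747 + 9.2657 + 3.4738 = 17.4908
Step 3: Objective decrease = 0.5 * g^T H^(-1) g = 8.7454


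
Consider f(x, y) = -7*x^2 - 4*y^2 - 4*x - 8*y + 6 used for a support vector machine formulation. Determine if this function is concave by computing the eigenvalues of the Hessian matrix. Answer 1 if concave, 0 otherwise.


The Hessian of f(x,y) = -7*x^2 - 4*y^2 - 4*x - 8*y + 6 is:
H = [[-14, 0], [0, -8]]
Trace = -14 - 8 = -22
Determinant = -14*-8 - (0)^2 = 112
Discriminant = (-22)^2 - 4*112 = 36.0
Eigenvalues: lambda_1 = -14.0, lambda_2 = -8.0
The function is concave.

1


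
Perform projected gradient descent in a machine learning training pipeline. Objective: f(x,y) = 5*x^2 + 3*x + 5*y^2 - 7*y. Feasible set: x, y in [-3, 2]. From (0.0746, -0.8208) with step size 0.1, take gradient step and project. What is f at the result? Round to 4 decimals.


Step 1: Compute gradient at (0.0746, -0.8208).
grad_x = 2*5*0.0746 + 3 = 3.746
grad_y = 2*5*-0.8208 - 7 = -15.208
Step 2: Gradient step.
x_raw = 0.0746 - 0.1*3.746 = -0.3
y_raw = -0.8208 - 0.1*-15.208 = 0.7
Step 3: Project onto [-3, 2].
x_proj = clip(-0.3) = -0.3
y_proj = clip(0.7) = 0.7
Step 4: Evaluate f.
f(-0.3, 0.7) = -2.9


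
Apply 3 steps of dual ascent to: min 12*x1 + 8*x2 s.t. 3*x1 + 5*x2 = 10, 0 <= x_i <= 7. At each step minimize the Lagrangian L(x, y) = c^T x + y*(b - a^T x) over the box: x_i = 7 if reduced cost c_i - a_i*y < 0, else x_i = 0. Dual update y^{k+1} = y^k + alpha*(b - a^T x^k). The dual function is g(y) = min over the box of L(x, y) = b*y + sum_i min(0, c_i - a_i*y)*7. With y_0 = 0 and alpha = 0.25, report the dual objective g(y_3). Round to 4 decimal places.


Dual ascent for LP: min 12*x1 + 8*x2, 3*x1 + 5*x2 = 10, 0 <= x_i <= 7
Step 1: y^k = 0.0, reduced costs: (12.0, 8.0)
  x^k = (0.0, 0.0), subgradient = b - a^T x = 10.0
  y^{k+1} = 0.0 + 0.25*10.0 = 2.5
Step 2: y^k = 2.5, reduced costs: (4.5, -4.5)
  x^k = (0.0, 7.0), subgradient = b - a^T x = -25.0
  y^{k+1} = 2.5 + 0.25*-25.0 = -3.75
Step 3: y^k = -3.75, reduced costs: (23.25, 26.75)
  x^k = (0.0, 0.0), subgradient = b - a^T x = 10.0
  y^{k+1} = -3.75 + 0.25*10.0 = -1.25
Dual objective at y_3 = -1.25: reduced costs (15.75, 14.25), box minimizer x = (0.0, 0.0)
g(y_3) = b*y + (c1 - a1*y)*x1 + (c2 - a2*y)*x2 = 10*(-1.25) + 15.75*0.0 + 14.25*0.0 = -12.5 + 0.0 + 0.0 = -12.5


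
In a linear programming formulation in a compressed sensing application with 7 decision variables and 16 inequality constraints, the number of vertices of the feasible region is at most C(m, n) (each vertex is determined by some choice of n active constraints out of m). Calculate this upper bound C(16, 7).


Each vertex corresponds to some choice of n active constraints out of m, so the number of vertices is at most C(m, n) = m! / (n!(m-n)!).
m = 16, n = 7
Numerator: 16 * 15 * 14 * 13 * 12 * 11 * 10
Denominator: 7! = 5040
C(16, 7) = 11440


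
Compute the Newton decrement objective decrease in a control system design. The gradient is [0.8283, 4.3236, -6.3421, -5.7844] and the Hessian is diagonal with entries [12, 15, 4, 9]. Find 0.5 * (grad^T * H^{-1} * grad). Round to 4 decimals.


Step 1: H is diagonal, so H^(-1) * g = [0.069, 0.2882, -1.5855, -0.6427].
Step 2: g^T H^(-1) g = sum_i g_i^2 / H_ii
  = (0.8283)^2/12 + (4.3236)^2/15 + (-6.3421)^2/4 + (-5.7844)^2/9
  = 0.0572 + 1.2462 + 10.0556 + 3.7177 = 15.0767
Step 3: Objective decrease = 0.5 * g^T H^(-1) g = 7.5383


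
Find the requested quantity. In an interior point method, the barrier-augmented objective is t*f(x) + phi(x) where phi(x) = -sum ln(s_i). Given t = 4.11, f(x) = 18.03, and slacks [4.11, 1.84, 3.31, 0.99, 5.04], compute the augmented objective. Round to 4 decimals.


Step 1: Compute log-barrier.
ln values: [1.4134, 0.6098, 1.1969, -0.0101, 1.6174]
phi = -(1.4134 + 0.6098 + 1.1969 - 0.0101 + 1.6174) = -4.8275
Step 2: Compute augmented objective.
t*f(x) = 4.11*18.03 = 74.1033
Total = 74.1033 - 4.8275 = 69.2758


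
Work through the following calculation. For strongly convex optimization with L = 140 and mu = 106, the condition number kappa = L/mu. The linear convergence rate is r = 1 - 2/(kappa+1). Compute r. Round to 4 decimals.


Step 1: Compute the condition number.
kappa = L/mu = 140/106 = 1.3208
Step 2: Compute the convergence rate.
r = 1 - 2/(kappa + 1) = 1 - 2*mu/(L + mu) = (L - mu)/(L + mu) = 34/246 = 0.1382
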